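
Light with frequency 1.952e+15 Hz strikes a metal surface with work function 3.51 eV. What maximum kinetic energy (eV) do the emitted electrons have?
4.5628 eV

Using Einstein's photoelectric equation: KE_max = hf - φ

First, calculate the photon energy:
E_photon = hf = (6.626×10⁻³⁴ J·s)(1.952e+15 Hz)
E_photon = 8.0728 eV

Then, the maximum kinetic energy:
KE_max = E_photon - φ = 8.0728 eV - 3.51 eV = 4.5628 eV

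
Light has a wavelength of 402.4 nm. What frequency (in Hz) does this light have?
7.4501e+14 Hz

Using the wave equation: c = fλ

Solving for frequency:
f = c/λ = (3×10⁸ m/s) / (402.4×10⁻⁹ m)
f = 7.4501e+14 Hz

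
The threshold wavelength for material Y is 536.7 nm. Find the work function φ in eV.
2.31 eV

At the threshold wavelength, photon energy equals work function:
φ = hc/λ₀

Calculating:
φ = (6.626×10⁻³⁴ J·s)(3×10⁸ m/s) / (536.7×10⁻⁹ m)
φ = 2.31 eV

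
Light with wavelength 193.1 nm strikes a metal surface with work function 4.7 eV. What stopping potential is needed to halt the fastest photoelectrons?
1.7207 V

The stopping potential V_s satisfies: eV_s = KE_max

First, find KE_max using Einstein's equation:
E_photon = hc/λ = 6.4207 eV
KE_max = E_photon - φ = 6.4207 - 4.7 = 1.7207 eV

Since eV_s = KE_max:
V_s = KE_max/e = 1.7207 V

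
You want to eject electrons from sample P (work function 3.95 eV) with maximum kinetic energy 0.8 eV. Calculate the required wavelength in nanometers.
261.02 nm

From Einstein's equation: KE_max = hc/λ - φ

Rearranging for λ:
hc/λ = KE_max + φ
λ = hc/(KE_max + φ)

Required photon energy:
E_photon = KE_max + φ = 0.8 + 3.95 = 4.75 eV

Required wavelength:
λ = hc/E_photon = (6.626×10⁻³⁴)(3×10⁸) / (4.75 × 1.602×10⁻¹⁹)
λ = 261.02 nm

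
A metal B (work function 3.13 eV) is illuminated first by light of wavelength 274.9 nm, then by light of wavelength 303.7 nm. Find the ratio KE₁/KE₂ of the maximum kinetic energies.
1.4490

Using Einstein's equation: KE_max = hc/λ - φ

For λ₁ = 274.9 nm:
E₁ = hc/λ₁ = 4.5102 eV
KE₁ = E₁ - φ = 4.5102 - 3.13 = 1.3802 eV

For λ₂ = 303.7 nm:
E₂ = hc/λ₂ = 4.0825 eV
KE₂ = E₂ - φ = 4.0825 - 3.13 = 0.9525 eV

Ratio: KE₁/KE₂ = 1.3802/0.9525 = 1.4490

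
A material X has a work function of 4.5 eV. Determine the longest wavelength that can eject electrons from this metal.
275.52 nm

The threshold wavelength is when the photon energy equals the work function:
hc/λ₀ = φ

Solving for λ₀:
λ₀ = hc/φ = (6.626×10⁻³⁴ J·s)(3×10⁸ m/s) / (4.5 eV × 1.602×10⁻¹⁹ J/eV)
λ₀ = 275.52 nm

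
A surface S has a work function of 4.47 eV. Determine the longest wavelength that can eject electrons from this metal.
277.37 nm

The threshold wavelength is when the photon energy equals the work function:
hc/λ₀ = φ

Solving for λ₀:
λ₀ = hc/φ = (6.626×10⁻³⁴ J·s)(3×10⁸ m/s) / (4.47 eV × 1.602×10⁻¹⁹ J/eV)
λ₀ = 277.37 nm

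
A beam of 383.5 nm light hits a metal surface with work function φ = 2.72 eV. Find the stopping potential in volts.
0.5130 V

The stopping potential V_s satisfies: eV_s = KE_max

First, find KE_max using Einstein's equation:
E_photon = hc/λ = 3.2330 eV
KE_max = E_photon - φ = 3.2330 - 2.72 = 0.5130 eV

Since eV_s = KE_max:
V_s = KE_max/e = 0.5130 V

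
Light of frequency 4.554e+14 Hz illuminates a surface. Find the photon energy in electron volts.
1.8834 eV

Using E = hf:

E = hf = (6.626×10⁻³⁴ J·s)(4.554e+14 Hz)
E = 1.8834 eV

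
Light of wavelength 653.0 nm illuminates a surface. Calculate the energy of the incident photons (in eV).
1.8987 eV

Using E = hf = hc/λ:

E = hc/λ = (6.626×10⁻³⁴ J·s)(3×10⁸ m/s) / (653.0×10⁻⁹ m)
E = 1.8987 eV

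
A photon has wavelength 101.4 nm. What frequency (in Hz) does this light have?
2.9565e+15 Hz

Using the wave equation: c = fλ

Solving for frequency:
f = c/λ = (3×10⁸ m/s) / (101.4×10⁻⁹ m)
f = 2.9565e+15 Hz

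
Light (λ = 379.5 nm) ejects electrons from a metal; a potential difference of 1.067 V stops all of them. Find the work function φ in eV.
2.20 eV

The stopping potential gives the maximum kinetic energy: KE_max = eV_s = 1.067 eV

From Einstein's photoelectric equation: KE_max = hc/λ - φ
Rearranging: φ = hc/λ - KE_max

Calculate photon energy:
E_photon = hc/λ = (6.626×10⁻³⁴ J·s)(3×10⁸ m/s) / (379.5×10⁻⁹ m) = 3.2670 eV

Therefore:
φ = 3.2670 - 1.067 = 2.20 eV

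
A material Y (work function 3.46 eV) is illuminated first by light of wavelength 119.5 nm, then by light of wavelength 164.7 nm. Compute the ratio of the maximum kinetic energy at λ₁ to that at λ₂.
1.7000

Using Einstein's equation: KE_max = hc/λ - φ

For λ₁ = 119.5 nm:
E₁ = hc/λ₁ = 10.3752 eV
KE₁ = E₁ - φ = 10.3752 - 3.46 = 6.9152 eV

For λ₂ = 164.7 nm:
E₂ = hc/λ₂ = 7.5279 eV
KE₂ = E₂ - φ = 7.5279 - 3.46 = 4.0679 eV

Ratio: KE₁/KE₂ = 6.9152/4.0679 = 1.7000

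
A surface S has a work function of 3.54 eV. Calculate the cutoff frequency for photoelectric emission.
8.5597e+14 Hz

The threshold frequency is when the photon energy equals the work function:
hf₀ = φ

Solving for f₀:
f₀ = φ/h = (3.54 eV × 1.602×10⁻¹⁹ J/eV) / (6.626×10⁻³⁴ J·s)
f₀ = 8.5597e+14 Hz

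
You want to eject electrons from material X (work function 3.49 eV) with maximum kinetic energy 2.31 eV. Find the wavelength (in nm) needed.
213.77 nm

From Einstein's equation: KE_max = hc/λ - φ

Rearranging for λ:
hc/λ = KE_max + φ
λ = hc/(KE_max + φ)

Required photon energy:
E_photon = KE_max + φ = 2.31 + 3.49 = 5.80 eV

Required wavelength:
λ = hc/E_photon = (6.626×10⁻³⁴)(3×10⁸) / (5.80 × 1.602×10⁻¹⁹)
λ = 213.77 nm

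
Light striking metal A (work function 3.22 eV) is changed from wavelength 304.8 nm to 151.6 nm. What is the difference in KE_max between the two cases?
4.1107 eV

Using Einstein's equation: KE_max = hc/λ - φ

For λ₁ = 304.8 nm:
KE₁ = hc/λ₁ - φ = 4.0677 - 3.22 = 0.8477 eV

For λ₂ = 151.6 nm:
KE₂ = hc/λ₂ - φ = 8.1784 - 3.22 = 4.9584 eV

Change in KE:
ΔKE = KE₂ - KE₁ = 4.9584 - 0.8477 = 4.1107 eV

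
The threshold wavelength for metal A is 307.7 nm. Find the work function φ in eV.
4.03 eV

At the threshold wavelength, photon energy equals work function:
φ = hc/λ₀

Calculating:
φ = (6.626×10⁻³⁴ J·s)(3×10⁸ m/s) / (307.7×10⁻⁹ m)
φ = 4.03 eV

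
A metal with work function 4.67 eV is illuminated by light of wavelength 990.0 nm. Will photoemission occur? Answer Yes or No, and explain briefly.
No

For photoemission, the photon energy must exceed the work function.

Photon energy: E = hc/λ = 1.2524 eV
Work function: φ = 4.67 eV

Since E_photon (1.2524 eV) < φ (4.67 eV), photoemission will NOT occur.
The threshold wavelength is λ₀ = hc/φ = 265.5 nm.
Since 990.0 nm > 265.5 nm, the photons lack sufficient energy.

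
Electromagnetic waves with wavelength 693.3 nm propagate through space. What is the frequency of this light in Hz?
4.3241e+14 Hz

Using the wave equation: c = fλ

Solving for frequency:
f = c/λ = (3×10⁸ m/s) / (693.3×10⁻⁹ m)
f = 4.3241e+14 Hz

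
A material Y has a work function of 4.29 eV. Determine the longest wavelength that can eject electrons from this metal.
289.01 nm

The threshold wavelength is when the photon energy equals the work function:
hc/λ₀ = φ

Solving for λ₀:
λ₀ = hc/φ = (6.626×10⁻³⁴ J·s)(3×10⁸ m/s) / (4.29 eV × 1.602×10⁻¹⁹ J/eV)
λ₀ = 289.01 nm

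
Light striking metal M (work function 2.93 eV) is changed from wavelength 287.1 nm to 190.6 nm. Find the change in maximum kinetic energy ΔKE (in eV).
2.1864 eV

Using Einstein's equation: KE_max = hc/λ - φ

For λ₁ = 287.1 nm:
KE₁ = hc/λ₁ - φ = 4.3185 - 2.93 = 1.3885 eV

For λ₂ = 190.6 nm:
KE₂ = hc/λ₂ - φ = 6.5049 - 2.93 = 3.5749 eV

Change in KE:
ΔKE = KE₂ - KE₁ = 3.5749 - 1.3885 = 2.1864 eV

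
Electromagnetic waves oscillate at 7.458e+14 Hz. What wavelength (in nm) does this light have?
401.97 nm

Using the wave equation: c = fλ

Solving for wavelength:
λ = c/f = (3×10⁸ m/s) / (7.458e+14 Hz)
λ = 401.97 nm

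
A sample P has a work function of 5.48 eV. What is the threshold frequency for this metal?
1.3251e+15 Hz

The threshold frequency is when the photon energy equals the work function:
hf₀ = φ

Solving for f₀:
f₀ = φ/h = (5.48 eV × 1.602×10⁻¹⁹ J/eV) / (6.626×10⁻³⁴ J·s)
f₀ = 1.3251e+15 Hz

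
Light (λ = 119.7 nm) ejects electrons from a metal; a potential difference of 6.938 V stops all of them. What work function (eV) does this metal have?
3.42 eV

The stopping potential gives the maximum kinetic energy: KE_max = eV_s = 6.938 eV

From Einstein's photoelectric equation: KE_max = hc/λ - φ
Rearranging: φ = hc/λ - KE_max

Calculate photon energy:
E_photon = hc/λ = (6.626×10⁻³⁴ J·s)(3×10⁸ m/s) / (119.7×10⁻⁹ m) = 10.3579 eV

Therefore:
φ = 10.3579 - 6.938 = 3.42 eV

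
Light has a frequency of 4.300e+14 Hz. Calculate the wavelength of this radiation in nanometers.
697.19 nm

Using the wave equation: c = fλ

Solving for wavelength:
λ = c/f = (3×10⁸ m/s) / (4.300e+14 Hz)
λ = 697.19 nm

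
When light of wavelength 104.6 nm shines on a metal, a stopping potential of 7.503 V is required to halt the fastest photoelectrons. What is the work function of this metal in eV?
4.35 eV

The stopping potential gives the maximum kinetic energy: KE_max = eV_s = 7.503 eV

From Einstein's photoelectric equation: KE_max = hc/λ - φ
Rearranging: φ = hc/λ - KE_max

Calculate photon energy:
E_photon = hc/λ = (6.626×10⁻³⁴ J·s)(3×10⁸ m/s) / (104.6×10⁻⁹ m) = 11.8532 eV

Therefore:
φ = 11.8532 - 7.503 = 4.35 eV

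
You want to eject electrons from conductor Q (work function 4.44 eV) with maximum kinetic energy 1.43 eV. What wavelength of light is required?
211.22 nm

From Einstein's equation: KE_max = hc/λ - φ

Rearranging for λ:
hc/λ = KE_max + φ
λ = hc/(KE_max + φ)

Required photon energy:
E_photon = KE_max + φ = 1.43 + 4.44 = 5.87 eV

Required wavelength:
λ = hc/E_photon = (6.626×10⁻³⁴)(3×10⁸) / (5.87 × 1.602×10⁻¹⁹)
λ = 211.22 nm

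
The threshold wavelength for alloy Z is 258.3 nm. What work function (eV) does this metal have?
4.80 eV

At the threshold wavelength, photon energy equals work function:
φ = hc/λ₀

Calculating:
φ = (6.626×10⁻³⁴ J·s)(3×10⁸ m/s) / (258.3×10⁻⁹ m)
φ = 4.80 eV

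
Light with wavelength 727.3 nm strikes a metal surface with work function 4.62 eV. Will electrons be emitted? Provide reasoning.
No

For photoemission, the photon energy must exceed the work function.

Photon energy: E = hc/λ = 1.7047 eV
Work function: φ = 4.62 eV

Since E_photon (1.7047 eV) < φ (4.62 eV), photoemission will NOT occur.
The threshold wavelength is λ₀ = hc/φ = 268.4 nm.
Since 727.3 nm > 268.4 nm, the photons lack sufficient energy.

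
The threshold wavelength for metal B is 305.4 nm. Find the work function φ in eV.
4.06 eV

At the threshold wavelength, photon energy equals work function:
φ = hc/λ₀

Calculating:
φ = (6.626×10⁻³⁴ J·s)(3×10⁸ m/s) / (305.4×10⁻⁹ m)
φ = 4.06 eV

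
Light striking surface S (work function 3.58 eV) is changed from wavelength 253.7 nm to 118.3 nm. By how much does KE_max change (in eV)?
5.5935 eV

Using Einstein's equation: KE_max = hc/λ - φ

For λ₁ = 253.7 nm:
KE₁ = hc/λ₁ - φ = 4.8870 - 3.58 = 1.3070 eV

For λ₂ = 118.3 nm:
KE₂ = hc/λ₂ - φ = 10.4805 - 3.58 = 6.9005 eV

Change in KE:
ΔKE = KE₂ - KE₁ = 6.9005 - 1.3070 = 5.5935 eV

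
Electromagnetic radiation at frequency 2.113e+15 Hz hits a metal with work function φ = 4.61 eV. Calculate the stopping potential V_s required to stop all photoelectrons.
4.1287 V

The stopping potential V_s satisfies: eV_s = KE_max

First, find KE_max using Einstein's equation:
E_photon = hf = (6.626×10⁻³⁴ J·s)(2.113e+15 Hz) = 8.7387 eV
KE_max = E_photon - φ = 8.7387 - 4.61 = 4.1287 eV

Since eV_s = KE_max:
V_s = KE_max/e = 4.1287 V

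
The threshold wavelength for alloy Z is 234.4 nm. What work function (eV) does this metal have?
5.29 eV

At the threshold wavelength, photon energy equals work function:
φ = hc/λ₀

Calculating:
φ = (6.626×10⁻³⁴ J·s)(3×10⁸ m/s) / (234.4×10⁻⁹ m)
φ = 5.29 eV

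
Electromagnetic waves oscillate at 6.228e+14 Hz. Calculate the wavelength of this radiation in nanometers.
481.36 nm

Using the wave equation: c = fλ

Solving for wavelength:
λ = c/f = (3×10⁸ m/s) / (6.228e+14 Hz)
λ = 481.36 nm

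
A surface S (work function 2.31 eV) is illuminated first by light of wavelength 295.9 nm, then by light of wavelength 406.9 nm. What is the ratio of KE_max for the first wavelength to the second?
2.5508

Using Einstein's equation: KE_max = hc/λ - φ

For λ₁ = 295.9 nm:
E₁ = hc/λ₁ = 4.1901 eV
KE₁ = E₁ - φ = 4.1901 - 2.31 = 1.8801 eV

For λ₂ = 406.9 nm:
E₂ = hc/λ₂ = 3.0470 eV
KE₂ = E₂ - φ = 3.0470 - 2.31 = 0.7370 eV

Ratio: KE₁/KE₂ = 1.8801/0.7370 = 2.5508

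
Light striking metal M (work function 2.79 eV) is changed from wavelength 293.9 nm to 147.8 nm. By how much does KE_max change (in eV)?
4.1701 eV

Using Einstein's equation: KE_max = hc/λ - φ

For λ₁ = 293.9 nm:
KE₁ = hc/λ₁ - φ = 4.2186 - 2.79 = 1.4286 eV

For λ₂ = 147.8 nm:
KE₂ = hc/λ₂ - φ = 8.3886 - 2.79 = 5.5986 eV

Change in KE:
ΔKE = KE₂ - KE₁ = 5.5986 - 1.4286 = 4.1701 eV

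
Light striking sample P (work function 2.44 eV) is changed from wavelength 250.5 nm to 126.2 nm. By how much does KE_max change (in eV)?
4.8750 eV

Using Einstein's equation: KE_max = hc/λ - φ

For λ₁ = 250.5 nm:
KE₁ = hc/λ₁ - φ = 4.9495 - 2.44 = 2.5095 eV

For λ₂ = 126.2 nm:
KE₂ = hc/λ₂ - φ = 9.8244 - 2.44 = 7.3844 eV

Change in KE:
ΔKE = KE₂ - KE₁ = 7.3844 - 2.5095 = 4.8750 eV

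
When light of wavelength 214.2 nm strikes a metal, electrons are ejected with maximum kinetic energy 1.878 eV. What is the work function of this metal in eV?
3.91 eV

From Einstein's photoelectric equation: KE_max = hf - φ = hc/λ - φ

Rearranging for φ:
φ = hc/λ - KE_max

Calculate photon energy:
E_photon = hc/λ = 5.7882 eV

Therefore:
φ = 5.7882 - 1.878 = 3.91 eV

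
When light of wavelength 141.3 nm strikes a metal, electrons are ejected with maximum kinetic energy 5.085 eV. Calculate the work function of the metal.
3.69 eV

From Einstein's photoelectric equation: KE_max = hf - φ = hc/λ - φ

Rearranging for φ:
φ = hc/λ - KE_max

Calculate photon energy:
E_photon = hc/λ = 8.7745 eV

Therefore:
φ = 8.7745 - 5.085 = 3.69 eV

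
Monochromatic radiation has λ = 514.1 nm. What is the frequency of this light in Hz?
5.8314e+14 Hz

Using the wave equation: c = fλ

Solving for frequency:
f = c/λ = (3×10⁸ m/s) / (514.1×10⁻⁹ m)
f = 5.8314e+14 Hz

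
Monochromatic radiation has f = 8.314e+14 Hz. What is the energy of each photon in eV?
3.4384 eV

Using E = hf:

E = hf = (6.626×10⁻³⁴ J·s)(8.314e+14 Hz)
E = 3.4384 eV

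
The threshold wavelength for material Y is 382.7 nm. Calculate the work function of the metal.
3.24 eV

At the threshold wavelength, photon energy equals work function:
φ = hc/λ₀

Calculating:
φ = (6.626×10⁻³⁴ J·s)(3×10⁸ m/s) / (382.7×10⁻⁹ m)
φ = 3.24 eV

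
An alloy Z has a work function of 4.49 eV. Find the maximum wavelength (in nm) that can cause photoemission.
276.13 nm

The threshold wavelength is when the photon energy equals the work function:
hc/λ₀ = φ

Solving for λ₀:
λ₀ = hc/φ = (6.626×10⁻³⁴ J·s)(3×10⁸ m/s) / (4.49 eV × 1.602×10⁻¹⁹ J/eV)
λ₀ = 276.13 nm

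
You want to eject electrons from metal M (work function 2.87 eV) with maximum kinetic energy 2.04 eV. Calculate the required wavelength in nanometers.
252.51 nm

From Einstein's equation: KE_max = hc/λ - φ

Rearranging for λ:
hc/λ = KE_max + φ
λ = hc/(KE_max + φ)

Required photon energy:
E_photon = KE_max + φ = 2.04 + 2.87 = 4.91 eV

Required wavelength:
λ = hc/E_photon = (6.626×10⁻³⁴)(3×10⁸) / (4.91 × 1.602×10⁻¹⁹)
λ = 252.51 nm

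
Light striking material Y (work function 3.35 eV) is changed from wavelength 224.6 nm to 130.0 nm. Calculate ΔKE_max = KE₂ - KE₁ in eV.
4.0170 eV

Using Einstein's equation: KE_max = hc/λ - φ

For λ₁ = 224.6 nm:
KE₁ = hc/λ₁ - φ = 5.5202 - 3.35 = 2.1702 eV

For λ₂ = 130.0 nm:
KE₂ = hc/λ₂ - φ = 9.5372 - 3.35 = 6.1872 eV

Change in KE:
ΔKE = KE₂ - KE₁ = 6.1872 - 2.1702 = 4.0170 eV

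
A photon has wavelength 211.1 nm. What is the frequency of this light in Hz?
1.4201e+15 Hz

Using the wave equation: c = fλ

Solving for frequency:
f = c/λ = (3×10⁸ m/s) / (211.1×10⁻⁹ m)
f = 1.4201e+15 Hz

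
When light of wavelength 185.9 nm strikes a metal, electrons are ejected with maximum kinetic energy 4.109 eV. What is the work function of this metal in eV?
2.56 eV

From Einstein's photoelectric equation: KE_max = hf - φ = hc/λ - φ

Rearranging for φ:
φ = hc/λ - KE_max

Calculate photon energy:
E_photon = hc/λ = 6.6694 eV

Therefore:
φ = 6.6694 - 4.109 = 2.56 eV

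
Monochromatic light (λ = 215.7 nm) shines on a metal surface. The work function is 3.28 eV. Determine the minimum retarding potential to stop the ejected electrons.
2.4680 V

The stopping potential V_s satisfies: eV_s = KE_max

First, find KE_max using Einstein's equation:
E_photon = hc/λ = 5.7480 eV
KE_max = E_photon - φ = 5.7480 - 3.28 = 2.4680 eV

Since eV_s = KE_max:
V_s = KE_max/e = 2.4680 V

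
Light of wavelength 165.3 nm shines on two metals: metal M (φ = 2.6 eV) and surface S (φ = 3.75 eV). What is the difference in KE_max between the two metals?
1.1500 eV

Using KE_max = hc/λ - φ for each metal:

Photon energy: E = hc/λ = 7.5006 eV

For metal M (φ₁ = 2.6 eV):
KE₁ = E - φ₁ = 7.5006 - 2.6 = 4.9006 eV

For surface S (φ₂ = 3.75 eV):
KE₂ = E - φ₂ = 7.5006 - 3.75 = 3.7506 eV

Difference:
ΔKE = KE₁ - KE₂ = 4.9006 - 3.7506 = 1.1500 eV

Note: The difference equals the difference in work functions: 3.75 - 2.6 = 1.15 eV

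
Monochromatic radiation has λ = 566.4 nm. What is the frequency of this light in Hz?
5.2929e+14 Hz

Using the wave equation: c = fλ

Solving for frequency:
f = c/λ = (3×10⁸ m/s) / (566.4×10⁻⁹ m)
f = 5.2929e+14 Hz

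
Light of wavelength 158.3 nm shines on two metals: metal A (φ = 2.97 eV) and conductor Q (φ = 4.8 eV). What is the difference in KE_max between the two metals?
1.8300 eV

Using KE_max = hc/λ - φ for each metal:

Photon energy: E = hc/λ = 7.8322 eV

For metal A (φ₁ = 2.97 eV):
KE₁ = E - φ₁ = 7.8322 - 2.97 = 4.8622 eV

For conductor Q (φ₂ = 4.8 eV):
KE₂ = E - φ₂ = 7.8322 - 4.8 = 3.0322 eV

Difference:
ΔKE = KE₁ - KE₂ = 4.8622 - 3.0322 = 1.8300 eV

Note: The difference equals the difference in work functions: 4.8 - 2.97 = 1.83 eV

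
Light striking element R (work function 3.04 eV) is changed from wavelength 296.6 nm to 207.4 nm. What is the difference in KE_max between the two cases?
1.7978 eV

Using Einstein's equation: KE_max = hc/λ - φ

For λ₁ = 296.6 nm:
KE₁ = hc/λ₁ - φ = 4.1802 - 3.04 = 1.1402 eV

For λ₂ = 207.4 nm:
KE₂ = hc/λ₂ - φ = 5.9780 - 3.04 = 2.9380 eV

Change in KE:
ΔKE = KE₂ - KE₁ = 2.9380 - 1.1402 = 1.7978 eV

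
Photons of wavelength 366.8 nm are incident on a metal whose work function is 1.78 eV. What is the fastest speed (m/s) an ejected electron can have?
7.5025e+05 m/s

First, find the maximum kinetic energy:
E_photon = hc/λ = 3.3802 eV
KE_max = E_photon - φ = 3.3802 - 1.78 = 1.6002 eV

Convert to Joules: KE_max = 1.6002 × 1.602×10⁻¹⁹ J = 2.5637e-19 J

Then use KE = ½mv² to find velocity:
v = √(2·KE/m) = √(2 × 2.5637e-19 J / 9.109e-31 kg)
v = 7.5025e+05 m/s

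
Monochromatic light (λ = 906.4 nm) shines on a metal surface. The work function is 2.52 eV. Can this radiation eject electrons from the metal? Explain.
No

For photoemission, the photon energy must exceed the work function.

Photon energy: E = hc/λ = 1.3679 eV
Work function: φ = 2.52 eV

Since E_photon (1.3679 eV) < φ (2.52 eV), photoemission will NOT occur.
The threshold wavelength is λ₀ = hc/φ = 492.0 nm.
Since 906.4 nm > 492.0 nm, the photons lack sufficient energy.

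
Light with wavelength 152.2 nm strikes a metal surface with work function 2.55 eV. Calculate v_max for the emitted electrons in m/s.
1.4030e+06 m/s

First, find the maximum kinetic energy:
E_photon = hc/λ = 8.1461 eV
KE_max = E_photon - φ = 8.1461 - 2.55 = 5.5961 eV

Convert to Joules: KE_max = 5.5961 × 1.602×10⁻¹⁹ J = 8.9660e-19 J

Then use KE = ½mv² to find velocity:
v = √(2·KE/m) = √(2 × 8.9660e-19 J / 9.109e-31 kg)
v = 1.4030e+06 m/s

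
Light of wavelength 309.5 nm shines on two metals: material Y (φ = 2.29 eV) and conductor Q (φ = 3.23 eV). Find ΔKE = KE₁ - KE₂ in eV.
0.9400 eV

Using KE_max = hc/λ - φ for each metal:

Photon energy: E = hc/λ = 4.0060 eV

For material Y (φ₁ = 2.29 eV):
KE₁ = E - φ₁ = 4.0060 - 2.29 = 1.7160 eV

For conductor Q (φ₂ = 3.23 eV):
KE₂ = E - φ₂ = 4.0060 - 3.23 = 0.7760 eV

Difference:
ΔKE = KE₁ - KE₂ = 1.7160 - 0.7760 = 0.9400 eV

Note: The difference equals the difference in work functions: 3.23 - 2.29 = 0.94 eV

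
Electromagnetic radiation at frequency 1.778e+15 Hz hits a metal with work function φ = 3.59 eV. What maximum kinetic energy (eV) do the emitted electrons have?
3.7632 eV

Using Einstein's photoelectric equation: KE_max = hf - φ

First, calculate the photon energy:
E_photon = hf = (6.626×10⁻³⁴ J·s)(1.778e+15 Hz)
E_photon = 7.3532 eV

Then, the maximum kinetic energy:
KE_max = E_photon - φ = 7.3532 eV - 3.59 eV = 3.7632 eV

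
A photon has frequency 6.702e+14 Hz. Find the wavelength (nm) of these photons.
447.32 nm

Using the wave equation: c = fλ

Solving for wavelength:
λ = c/f = (3×10⁸ m/s) / (6.702e+14 Hz)
λ = 447.32 nm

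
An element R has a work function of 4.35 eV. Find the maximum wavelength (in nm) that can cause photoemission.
285.02 nm

The threshold wavelength is when the photon energy equals the work function:
hc/λ₀ = φ

Solving for λ₀:
λ₀ = hc/φ = (6.626×10⁻³⁴ J·s)(3×10⁸ m/s) / (4.35 eV × 1.602×10⁻¹⁹ J/eV)
λ₀ = 285.02 nm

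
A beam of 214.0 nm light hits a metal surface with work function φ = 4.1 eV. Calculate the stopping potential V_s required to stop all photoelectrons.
1.6937 V

The stopping potential V_s satisfies: eV_s = KE_max

First, find KE_max using Einstein's equation:
E_photon = hc/λ = 5.7937 eV
KE_max = E_photon - φ = 5.7937 - 4.1 = 1.6937 eV

Since eV_s = KE_max:
V_s = KE_max/e = 1.6937 V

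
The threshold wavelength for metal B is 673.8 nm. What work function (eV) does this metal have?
1.84 eV

At the threshold wavelength, photon energy equals work function:
φ = hc/λ₀

Calculating:
φ = (6.626×10⁻³⁴ J·s)(3×10⁸ m/s) / (673.8×10⁻⁹ m)
φ = 1.84 eV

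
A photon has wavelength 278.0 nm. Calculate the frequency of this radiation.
1.0784e+15 Hz

Using the wave equation: c = fλ

Solving for frequency:
f = c/λ = (3×10⁸ m/s) / (278.0×10⁻⁹ m)
f = 1.0784e+15 Hz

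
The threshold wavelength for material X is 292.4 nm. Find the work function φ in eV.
4.24 eV

At the threshold wavelength, photon energy equals work function:
φ = hc/λ₀

Calculating:
φ = (6.626×10⁻³⁴ J·s)(3×10⁸ m/s) / (292.4×10⁻⁹ m)
φ = 4.24 eV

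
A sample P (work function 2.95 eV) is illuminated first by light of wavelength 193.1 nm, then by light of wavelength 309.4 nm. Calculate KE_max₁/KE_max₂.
3.2828

Using Einstein's equation: KE_max = hc/λ - φ

For λ₁ = 193.1 nm:
E₁ = hc/λ₁ = 6.4207 eV
KE₁ = E₁ - φ = 6.4207 - 2.95 = 3.4707 eV

For λ₂ = 309.4 nm:
E₂ = hc/λ₂ = 4.0072 eV
KE₂ = E₂ - φ = 4.0072 - 2.95 = 1.0572 eV

Ratio: KE₁/KE₂ = 3.4707/1.0572 = 3.2828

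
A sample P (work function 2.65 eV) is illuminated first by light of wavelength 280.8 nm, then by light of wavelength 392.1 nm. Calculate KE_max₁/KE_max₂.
3.4477

Using Einstein's equation: KE_max = hc/λ - φ

For λ₁ = 280.8 nm:
E₁ = hc/λ₁ = 4.4154 eV
KE₁ = E₁ - φ = 4.4154 - 2.65 = 1.7654 eV

For λ₂ = 392.1 nm:
E₂ = hc/λ₂ = 3.1621 eV
KE₂ = E₂ - φ = 3.1621 - 2.65 = 0.5121 eV

Ratio: KE₁/KE₂ = 1.7654/0.5121 = 3.4477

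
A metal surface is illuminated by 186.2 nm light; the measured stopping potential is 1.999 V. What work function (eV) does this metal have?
4.66 eV

The stopping potential gives the maximum kinetic energy: KE_max = eV_s = 1.999 eV

From Einstein's photoelectric equation: KE_max = hc/λ - φ
Rearranging: φ = hc/λ - KE_max

Calculate photon energy:
E_photon = hc/λ = (6.626×10⁻³⁴ J·s)(3×10⁸ m/s) / (186.2×10⁻⁹ m) = 6.6587 eV

Therefore:
φ = 6.6587 - 1.999 = 4.66 eV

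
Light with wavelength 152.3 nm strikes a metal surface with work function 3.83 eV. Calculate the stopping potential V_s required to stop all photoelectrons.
4.3108 V

The stopping potential V_s satisfies: eV_s = KE_max

First, find KE_max using Einstein's equation:
E_photon = hc/λ = 8.1408 eV
KE_max = E_photon - φ = 8.1408 - 3.83 = 4.3108 eV

Since eV_s = KE_max:
V_s = KE_max/e = 4.3108 V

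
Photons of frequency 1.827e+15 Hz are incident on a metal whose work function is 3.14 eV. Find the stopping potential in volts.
4.4159 V

The stopping potential V_s satisfies: eV_s = KE_max

First, find KE_max using Einstein's equation:
E_photon = hf = (6.626×10⁻³⁴ J·s)(1.827e+15 Hz) = 7.5559 eV
KE_max = E_photon - φ = 7.5559 - 3.14 = 4.4159 eV

Since eV_s = KE_max:
V_s = KE_max/e = 4.4159 V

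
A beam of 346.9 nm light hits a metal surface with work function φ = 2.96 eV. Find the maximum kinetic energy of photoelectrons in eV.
0.6141 eV

Using Einstein's photoelectric equation: KE_max = hf - φ = hc/λ - φ

First, calculate the photon energy:
E_photon = hc/λ = (6.626×10⁻³⁴ J·s)(3×10⁸ m/s) / (346.9×10⁻⁹ m)
E_photon = 3.5741 eV

Then, the maximum kinetic energy:
KE_max = E_photon - φ = 3.5741 eV - 2.96 eV = 0.6141 eV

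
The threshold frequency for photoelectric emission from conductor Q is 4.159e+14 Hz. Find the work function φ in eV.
1.72 eV

At the threshold frequency, photon energy equals work function:
φ = hf₀

Calculating:
φ = (6.626×10⁻³⁴ J·s)(4.159e+14 Hz)
φ = 1.72 eV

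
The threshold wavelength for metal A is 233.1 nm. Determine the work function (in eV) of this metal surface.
5.32 eV

At the threshold wavelength, photon energy equals work function:
φ = hc/λ₀

Calculating:
φ = (6.626×10⁻³⁴ J·s)(3×10⁸ m/s) / (233.1×10⁻⁹ m)
φ = 5.32 eV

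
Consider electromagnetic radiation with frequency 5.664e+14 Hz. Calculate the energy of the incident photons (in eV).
2.3424 eV

Using E = hf:

E = hf = (6.626×10⁻³⁴ J·s)(5.664e+14 Hz)
E = 2.3424 eV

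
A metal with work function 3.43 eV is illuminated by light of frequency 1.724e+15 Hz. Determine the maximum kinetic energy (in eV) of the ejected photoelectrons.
3.6999 eV

Using Einstein's photoelectric equation: KE_max = hf - φ

First, calculate the photon energy:
E_photon = hf = (6.626×10⁻³⁴ J·s)(1.724e+15 Hz)
E_photon = 7.1299 eV

Then, the maximum kinetic energy:
KE_max = E_photon - φ = 7.1299 eV - 3.43 eV = 3.6999 eV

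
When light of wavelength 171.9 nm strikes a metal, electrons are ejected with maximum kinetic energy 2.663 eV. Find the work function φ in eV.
4.55 eV

From Einstein's photoelectric equation: KE_max = hf - φ = hc/λ - φ

Rearranging for φ:
φ = hc/λ - KE_max

Calculate photon energy:
E_photon = hc/λ = 7.2126 eV

Therefore:
φ = 7.2126 - 2.663 = 4.55 eV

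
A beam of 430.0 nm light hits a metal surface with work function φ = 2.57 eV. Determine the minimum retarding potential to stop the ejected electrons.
0.3134 V

The stopping potential V_s satisfies: eV_s = KE_max

First, find KE_max using Einstein's equation:
E_photon = hc/λ = 2.8834 eV
KE_max = E_photon - φ = 2.8834 - 2.57 = 0.3134 eV

Since eV_s = KE_max:
V_s = KE_max/e = 0.3134 V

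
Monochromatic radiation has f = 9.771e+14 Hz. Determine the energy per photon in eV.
4.0410 eV

Using E = hf:

E = hf = (6.626×10⁻³⁴ J·s)(9.771e+14 Hz)
E = 4.0410 eV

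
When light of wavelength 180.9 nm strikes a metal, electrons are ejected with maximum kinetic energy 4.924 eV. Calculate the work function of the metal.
1.93 eV

From Einstein's photoelectric equation: KE_max = hf - φ = hc/λ - φ

Rearranging for φ:
φ = hc/λ - KE_max

Calculate photon energy:
E_photon = hc/λ = 6.8537 eV

Therefore:
φ = 6.8537 - 4.924 = 1.93 eV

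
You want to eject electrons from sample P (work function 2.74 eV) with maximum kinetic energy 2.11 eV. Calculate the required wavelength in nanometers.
255.64 nm

From Einstein's equation: KE_max = hc/λ - φ

Rearranging for λ:
hc/λ = KE_max + φ
λ = hc/(KE_max + φ)

Required photon energy:
E_photon = KE_max + φ = 2.11 + 2.74 = 4.85 eV

Required wavelength:
λ = hc/E_photon = (6.626×10⁻³⁴)(3×10⁸) / (4.85 × 1.602×10⁻¹⁹)
λ = 255.64 nm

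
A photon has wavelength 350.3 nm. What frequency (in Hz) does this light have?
8.5582e+14 Hz

Using the wave equation: c = fλ

Solving for frequency:
f = c/λ = (3×10⁸ m/s) / (350.3×10⁻⁹ m)
f = 8.5582e+14 Hz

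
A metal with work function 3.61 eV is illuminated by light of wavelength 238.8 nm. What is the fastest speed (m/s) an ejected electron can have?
7.4598e+05 m/s

First, find the maximum kinetic energy:
E_photon = hc/λ = 5.1920 eV
KE_max = E_photon - φ = 5.1920 - 3.61 = 1.5820 eV

Convert to Joules: KE_max = 1.5820 × 1.602×10⁻¹⁹ J = 2.5346e-19 J

Then use KE = ½mv² to find velocity:
v = √(2·KE/m) = √(2 × 2.5346e-19 J / 9.109e-31 kg)
v = 7.4598e+05 m/s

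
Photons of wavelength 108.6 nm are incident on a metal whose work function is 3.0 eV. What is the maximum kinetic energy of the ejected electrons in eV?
8.4166 eV

Using Einstein's photoelectric equation: KE_max = hf - φ = hc/λ - φ

First, calculate the photon energy:
E_photon = hc/λ = (6.626×10⁻³⁴ J·s)(3×10⁸ m/s) / (108.6×10⁻⁹ m)
E_photon = 11.4166 eV

Then, the maximum kinetic energy:
KE_max = E_photon - φ = 11.4166 eV - 3.0 eV = 8.4166 eV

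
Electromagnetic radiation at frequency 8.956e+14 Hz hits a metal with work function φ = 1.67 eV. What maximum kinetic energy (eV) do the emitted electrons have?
2.0339 eV

Using Einstein's photoelectric equation: KE_max = hf - φ

First, calculate the photon energy:
E_photon = hf = (6.626×10⁻³⁴ J·s)(8.956e+14 Hz)
E_photon = 3.7039 eV

Then, the maximum kinetic energy:
KE_max = E_photon - φ = 3.7039 eV - 1.67 eV = 2.0339 eV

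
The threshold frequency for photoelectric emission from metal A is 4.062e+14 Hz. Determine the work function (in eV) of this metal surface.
1.68 eV

At the threshold frequency, photon energy equals work function:
φ = hf₀

Calculating:
φ = (6.626×10⁻³⁴ J·s)(4.062e+14 Hz)
φ = 1.68 eV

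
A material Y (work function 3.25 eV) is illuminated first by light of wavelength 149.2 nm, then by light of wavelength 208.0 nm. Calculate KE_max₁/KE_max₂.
1.8666

Using Einstein's equation: KE_max = hc/λ - φ

For λ₁ = 149.2 nm:
E₁ = hc/λ₁ = 8.3099 eV
KE₁ = E₁ - φ = 8.3099 - 3.25 = 5.0599 eV

For λ₂ = 208.0 nm:
E₂ = hc/λ₂ = 5.9608 eV
KE₂ = E₂ - φ = 5.9608 - 3.25 = 2.7108 eV

Ratio: KE₁/KE₂ = 5.0599/2.7108 = 1.8666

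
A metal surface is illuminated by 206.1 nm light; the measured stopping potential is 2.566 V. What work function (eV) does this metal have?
3.45 eV

The stopping potential gives the maximum kinetic energy: KE_max = eV_s = 2.566 eV

From Einstein's photoelectric equation: KE_max = hc/λ - φ
Rearranging: φ = hc/λ - KE_max

Calculate photon energy:
E_photon = hc/λ = (6.626×10⁻³⁴ J·s)(3×10⁸ m/s) / (206.1×10⁻⁹ m) = 6.0157 eV

Therefore:
φ = 6.0157 - 2.566 = 3.45 eV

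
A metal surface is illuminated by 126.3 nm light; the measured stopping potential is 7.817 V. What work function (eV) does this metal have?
2.00 eV

The stopping potential gives the maximum kinetic energy: KE_max = eV_s = 7.817 eV

From Einstein's photoelectric equation: KE_max = hc/λ - φ
Rearranging: φ = hc/λ - KE_max

Calculate photon energy:
E_photon = hc/λ = (6.626×10⁻³⁴ J·s)(3×10⁸ m/s) / (126.3×10⁻⁹ m) = 9.8166 eV

Therefore:
φ = 9.8166 - 7.817 = 2.00 eV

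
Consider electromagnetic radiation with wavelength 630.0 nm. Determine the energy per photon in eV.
1.9680 eV

Using E = hf = hc/λ:

E = hc/λ = (6.626×10⁻³⁴ J·s)(3×10⁸ m/s) / (630.0×10⁻⁹ m)
E = 1.9680 eV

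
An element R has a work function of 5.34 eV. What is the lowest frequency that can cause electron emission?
1.2912e+15 Hz

The threshold frequency is when the photon energy equals the work function:
hf₀ = φ

Solving for f₀:
f₀ = φ/h = (5.34 eV × 1.602×10⁻¹⁹ J/eV) / (6.626×10⁻³⁴ J·s)
f₀ = 1.2912e+15 Hz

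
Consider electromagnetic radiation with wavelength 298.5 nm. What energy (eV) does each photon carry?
4.1536 eV

Using E = hf = hc/λ:

E = hc/λ = (6.626×10⁻³⁴ J·s)(3×10⁸ m/s) / (298.5×10⁻⁹ m)
E = 4.1536 eV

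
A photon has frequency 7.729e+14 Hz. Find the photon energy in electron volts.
3.1965 eV

Using E = hf:

E = hf = (6.626×10⁻³⁴ J·s)(7.729e+14 Hz)
E = 3.1965 eV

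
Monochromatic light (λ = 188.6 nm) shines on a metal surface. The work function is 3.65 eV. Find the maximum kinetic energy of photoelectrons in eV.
2.9239 eV

Using Einstein's photoelectric equation: KE_max = hf - φ = hc/λ - φ

First, calculate the photon energy:
E_photon = hc/λ = (6.626×10⁻³⁴ J·s)(3×10⁸ m/s) / (188.6×10⁻⁹ m)
E_photon = 6.5739 eV

Then, the maximum kinetic energy:
KE_max = E_photon - φ = 6.5739 eV - 3.65 eV = 2.9239 eV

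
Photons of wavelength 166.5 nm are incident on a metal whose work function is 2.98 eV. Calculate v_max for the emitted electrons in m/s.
1.2535e+06 m/s

First, find the maximum kinetic energy:
E_photon = hc/λ = 7.4465 eV
KE_max = E_photon - φ = 7.4465 - 2.98 = 4.4665 eV

Convert to Joules: KE_max = 4.4665 × 1.602×10⁻¹⁹ J = 7.1561e-19 J

Then use KE = ½mv² to find velocity:
v = √(2·KE/m) = √(2 × 7.1561e-19 J / 9.109e-31 kg)
v = 1.2535e+06 m/s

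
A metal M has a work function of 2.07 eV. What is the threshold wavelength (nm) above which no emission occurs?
598.96 nm

The threshold wavelength is when the photon energy equals the work function:
hc/λ₀ = φ

Solving for λ₀:
λ₀ = hc/φ = (6.626×10⁻³⁴ J·s)(3×10⁸ m/s) / (2.07 eV × 1.602×10⁻¹⁹ J/eV)
λ₀ = 598.96 nm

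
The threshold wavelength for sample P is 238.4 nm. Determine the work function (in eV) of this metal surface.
5.20 eV

At the threshold wavelength, photon energy equals work function:
φ = hc/λ₀

Calculating:
φ = (6.626×10⁻³⁴ J·s)(3×10⁸ m/s) / (238.4×10⁻⁹ m)
φ = 5.20 eV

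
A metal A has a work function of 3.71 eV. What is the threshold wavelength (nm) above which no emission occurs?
334.19 nm

The threshold wavelength is when the photon energy equals the work function:
hc/λ₀ = φ

Solving for λ₀:
λ₀ = hc/φ = (6.626×10⁻³⁴ J·s)(3×10⁸ m/s) / (3.71 eV × 1.602×10⁻¹⁹ J/eV)
λ₀ = 334.19 nm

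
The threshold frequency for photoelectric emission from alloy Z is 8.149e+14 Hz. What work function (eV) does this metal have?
3.37 eV

At the threshold frequency, photon energy equals work function:
φ = hf₀

Calculating:
φ = (6.626×10⁻³⁴ J·s)(8.149e+14 Hz)
φ = 3.37 eV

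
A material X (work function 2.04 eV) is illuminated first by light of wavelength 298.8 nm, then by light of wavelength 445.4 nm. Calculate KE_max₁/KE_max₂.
2.8365

Using Einstein's equation: KE_max = hc/λ - φ

For λ₁ = 298.8 nm:
E₁ = hc/λ₁ = 4.1494 eV
KE₁ = E₁ - φ = 4.1494 - 2.04 = 2.1094 eV

For λ₂ = 445.4 nm:
E₂ = hc/λ₂ = 2.7837 eV
KE₂ = E₂ - φ = 2.7837 - 2.04 = 0.7437 eV

Ratio: KE₁/KE₂ = 2.1094/0.7437 = 2.8365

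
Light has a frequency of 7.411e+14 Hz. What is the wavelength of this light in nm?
404.52 nm

Using the wave equation: c = fλ

Solving for wavelength:
λ = c/f = (3×10⁸ m/s) / (7.411e+14 Hz)
λ = 404.52 nm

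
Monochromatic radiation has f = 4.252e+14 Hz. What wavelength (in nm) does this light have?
705.06 nm

Using the wave equation: c = fλ

Solving for wavelength:
λ = c/f = (3×10⁸ m/s) / (4.252e+14 Hz)
λ = 705.06 nm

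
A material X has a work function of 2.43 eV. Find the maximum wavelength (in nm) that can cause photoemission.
510.22 nm

The threshold wavelength is when the photon energy equals the work function:
hc/λ₀ = φ

Solving for λ₀:
λ₀ = hc/φ = (6.626×10⁻³⁴ J·s)(3×10⁸ m/s) / (2.43 eV × 1.602×10⁻¹⁹ J/eV)
λ₀ = 510.22 nm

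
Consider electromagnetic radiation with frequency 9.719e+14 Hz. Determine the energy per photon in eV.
4.0195 eV

Using E = hf:

E = hf = (6.626×10⁻³⁴ J·s)(9.719e+14 Hz)
E = 4.0195 eV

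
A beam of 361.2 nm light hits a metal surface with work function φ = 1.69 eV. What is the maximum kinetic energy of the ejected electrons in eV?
1.7426 eV

Using Einstein's photoelectric equation: KE_max = hf - φ = hc/λ - φ

First, calculate the photon energy:
E_photon = hc/λ = (6.626×10⁻³⁴ J·s)(3×10⁸ m/s) / (361.2×10⁻⁹ m)
E_photon = 3.4326 eV

Then, the maximum kinetic energy:
KE_max = E_photon - φ = 3.4326 eV - 1.69 eV = 1.7426 eV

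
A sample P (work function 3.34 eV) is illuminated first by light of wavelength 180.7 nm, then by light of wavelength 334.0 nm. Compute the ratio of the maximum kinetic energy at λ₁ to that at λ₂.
9.4633

Using Einstein's equation: KE_max = hc/λ - φ

For λ₁ = 180.7 nm:
E₁ = hc/λ₁ = 6.8613 eV
KE₁ = E₁ - φ = 6.8613 - 3.34 = 3.5213 eV

For λ₂ = 334.0 nm:
E₂ = hc/λ₂ = 3.7121 eV
KE₂ = E₂ - φ = 3.7121 - 3.34 = 0.3721 eV

Ratio: KE₁/KE₂ = 3.5213/0.3721 = 9.4633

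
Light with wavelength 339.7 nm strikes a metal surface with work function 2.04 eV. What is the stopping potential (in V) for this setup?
1.6098 V

The stopping potential V_s satisfies: eV_s = KE_max

First, find KE_max using Einstein's equation:
E_photon = hc/λ = 3.6498 eV
KE_max = E_photon - φ = 3.6498 - 2.04 = 1.6098 eV

Since eV_s = KE_max:
V_s = KE_max/e = 1.6098 V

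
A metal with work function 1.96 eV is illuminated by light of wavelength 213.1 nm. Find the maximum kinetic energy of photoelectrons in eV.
3.8581 eV

Using Einstein's photoelectric equation: KE_max = hf - φ = hc/λ - φ

First, calculate the photon energy:
E_photon = hc/λ = (6.626×10⁻³⁴ J·s)(3×10⁸ m/s) / (213.1×10⁻⁹ m)
E_photon = 5.8181 eV

Then, the maximum kinetic energy:
KE_max = E_photon - φ = 5.8181 eV - 1.96 eV = 3.8581 eV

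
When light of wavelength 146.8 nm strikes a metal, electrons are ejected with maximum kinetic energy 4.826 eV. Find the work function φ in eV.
3.62 eV

From Einstein's photoelectric equation: KE_max = hf - φ = hc/λ - φ

Rearranging for φ:
φ = hc/λ - KE_max

Calculate photon energy:
E_photon = hc/λ = 8.4458 eV

Therefore:
φ = 8.4458 - 4.826 = 3.62 eV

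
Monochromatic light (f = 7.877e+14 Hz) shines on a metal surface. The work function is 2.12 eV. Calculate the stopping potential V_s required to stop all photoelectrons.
1.1377 V

The stopping potential V_s satisfies: eV_s = KE_max

First, find KE_max using Einstein's equation:
E_photon = hf = (6.626×10⁻³⁴ J·s)(7.877e+14 Hz) = 3.2577 eV
KE_max = E_photon - φ = 3.2577 - 2.12 = 1.1377 eV

Since eV_s = KE_max:
V_s = KE_max/e = 1.1377 V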